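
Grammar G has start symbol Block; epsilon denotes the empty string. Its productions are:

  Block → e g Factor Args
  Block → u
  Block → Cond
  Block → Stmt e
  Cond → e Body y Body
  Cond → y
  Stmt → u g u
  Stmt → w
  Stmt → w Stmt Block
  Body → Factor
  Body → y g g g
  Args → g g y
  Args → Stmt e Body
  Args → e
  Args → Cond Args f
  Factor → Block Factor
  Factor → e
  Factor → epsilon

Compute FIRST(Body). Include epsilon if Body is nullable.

{ e, u, w, y, epsilon }

From Body → Factor: add FIRST(Factor) = { e, u, w, y, epsilon } (including epsilon since Factor is nullable).
Body → y g g g contributes {y}.
Union: FIRST(Body) = { e, u, w, y, epsilon }.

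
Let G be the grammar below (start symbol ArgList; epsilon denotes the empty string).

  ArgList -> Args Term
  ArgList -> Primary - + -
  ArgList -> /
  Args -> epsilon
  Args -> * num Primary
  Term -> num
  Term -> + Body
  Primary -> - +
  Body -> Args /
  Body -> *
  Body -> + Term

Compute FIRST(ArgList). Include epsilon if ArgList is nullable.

From ArgList -> Args Term: Args nullable, take FIRST(Args) ∪ FIRST(Term) = { *, +, num }.
From ArgList -> Primary - + -: add FIRST(Primary) = { - }.
ArgList -> / contributes {/}.
Union: FIRST(ArgList) = { *, +, -, /, num }.

{ *, +, -, /, num }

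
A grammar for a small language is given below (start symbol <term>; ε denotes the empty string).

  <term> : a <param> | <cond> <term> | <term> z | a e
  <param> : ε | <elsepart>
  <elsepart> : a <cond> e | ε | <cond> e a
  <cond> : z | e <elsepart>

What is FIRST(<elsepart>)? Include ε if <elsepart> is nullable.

{ a, e, z, ε }

<elsepart> : a <cond> e contributes {a}.
<elsepart> : ε contributes ε.
From <elsepart> : <cond> e a: add FIRST(<cond>) = { e, z }.
Union: FIRST(<elsepart>) = { a, e, z, ε }.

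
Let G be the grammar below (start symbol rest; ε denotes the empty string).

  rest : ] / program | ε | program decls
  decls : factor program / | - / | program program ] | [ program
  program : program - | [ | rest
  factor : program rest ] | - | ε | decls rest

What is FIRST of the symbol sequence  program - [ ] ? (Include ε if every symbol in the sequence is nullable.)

Add FIRST(program)\{ε} = { -, /, [, ] }; program is nullable, continue.
- is a terminal; add {-} and stop.

{ -, /, [, ] }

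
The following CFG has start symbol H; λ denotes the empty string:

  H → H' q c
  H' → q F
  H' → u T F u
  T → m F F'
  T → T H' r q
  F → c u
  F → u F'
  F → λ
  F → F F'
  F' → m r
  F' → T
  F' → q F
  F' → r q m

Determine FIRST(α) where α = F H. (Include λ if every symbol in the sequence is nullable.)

{ c, m, q, r, u }

Add FIRST(F)\{λ} = { c, m, q, r, u }; F is nullable, continue.
Add FIRST(H) = { q, u }; H is not nullable, stop.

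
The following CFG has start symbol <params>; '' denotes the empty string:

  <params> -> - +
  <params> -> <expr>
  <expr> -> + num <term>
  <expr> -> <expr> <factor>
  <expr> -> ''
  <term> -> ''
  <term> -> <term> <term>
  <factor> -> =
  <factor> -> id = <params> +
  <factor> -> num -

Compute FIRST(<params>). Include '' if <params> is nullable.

<params> -> - + contributes {-}.
From <params> -> <expr>: add FIRST(<expr>) = { +, =, id, num, '' } (including '' since <expr> is nullable).
Union: FIRST(<params>) = { +, -, =, id, num, '' }.

{ +, -, =, id, num, '' }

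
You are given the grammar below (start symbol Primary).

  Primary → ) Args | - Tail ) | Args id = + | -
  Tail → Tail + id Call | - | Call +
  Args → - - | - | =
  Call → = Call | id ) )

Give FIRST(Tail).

{ -, =, id }

From Tail → Tail + id Call: add FIRST(Tail) = { -, =, id }.
Tail → - contributes {-}.
From Tail → Call +: add FIRST(Call) = { =, id }.
Union: FIRST(Tail) = { -, =, id }.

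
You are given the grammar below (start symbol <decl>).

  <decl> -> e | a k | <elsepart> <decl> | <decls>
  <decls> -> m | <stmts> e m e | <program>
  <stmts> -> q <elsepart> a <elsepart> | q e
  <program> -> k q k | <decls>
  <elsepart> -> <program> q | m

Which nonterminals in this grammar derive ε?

{ } (none)

No nonterminal has an empty production or an RHS whose symbols are all nullable.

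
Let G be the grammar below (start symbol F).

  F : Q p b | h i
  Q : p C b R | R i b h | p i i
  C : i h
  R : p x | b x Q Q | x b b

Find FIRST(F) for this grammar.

{ b, h, p, x }

From F : Q p b: add FIRST(Q) = { b, p, x }.
F : h i contributes {h}.
Union: FIRST(F) = { b, h, p, x }.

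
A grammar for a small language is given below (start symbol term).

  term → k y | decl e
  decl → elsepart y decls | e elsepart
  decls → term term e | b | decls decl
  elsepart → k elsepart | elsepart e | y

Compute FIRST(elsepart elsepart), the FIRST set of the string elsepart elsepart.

Add FIRST(elsepart) = { k, y }; elsepart is not nullable, stop.

{ k, y }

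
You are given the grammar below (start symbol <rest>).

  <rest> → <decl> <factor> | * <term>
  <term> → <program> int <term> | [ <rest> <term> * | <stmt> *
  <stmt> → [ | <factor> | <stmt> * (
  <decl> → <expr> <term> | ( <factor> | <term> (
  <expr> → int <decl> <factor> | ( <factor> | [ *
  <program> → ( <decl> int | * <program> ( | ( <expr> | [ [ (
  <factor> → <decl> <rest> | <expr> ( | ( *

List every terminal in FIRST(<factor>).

{ (, *, [, int }

From <factor> → <decl> <rest>: add FIRST(<decl>) = { (, *, [, int }.
From <factor> → <expr> (: add FIRST(<expr>) = { (, [, int }.
<factor> → ( * contributes {(}.
Union: FIRST(<factor>) = { (, *, [, int }.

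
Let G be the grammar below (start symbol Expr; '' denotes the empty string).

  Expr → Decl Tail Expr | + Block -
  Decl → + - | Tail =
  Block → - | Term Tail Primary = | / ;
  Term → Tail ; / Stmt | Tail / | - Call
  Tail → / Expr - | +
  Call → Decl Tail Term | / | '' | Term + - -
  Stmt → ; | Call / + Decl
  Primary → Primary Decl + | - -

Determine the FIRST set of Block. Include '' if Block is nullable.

Block → - contributes {-}.
From Block → Term Tail Primary =: add FIRST(Term) = { +, -, / }.
Block → / ; contributes {/}.
Union: FIRST(Block) = { +, -, / }.

{ +, -, / }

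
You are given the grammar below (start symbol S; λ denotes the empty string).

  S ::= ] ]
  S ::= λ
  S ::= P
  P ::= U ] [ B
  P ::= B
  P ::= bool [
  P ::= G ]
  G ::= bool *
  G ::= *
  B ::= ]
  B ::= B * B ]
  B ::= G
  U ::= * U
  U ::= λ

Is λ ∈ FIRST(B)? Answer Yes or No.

No

Nullable nonterminals: S, U.
No production of B has an RHS whose symbols are all nullable, so B is not nullable.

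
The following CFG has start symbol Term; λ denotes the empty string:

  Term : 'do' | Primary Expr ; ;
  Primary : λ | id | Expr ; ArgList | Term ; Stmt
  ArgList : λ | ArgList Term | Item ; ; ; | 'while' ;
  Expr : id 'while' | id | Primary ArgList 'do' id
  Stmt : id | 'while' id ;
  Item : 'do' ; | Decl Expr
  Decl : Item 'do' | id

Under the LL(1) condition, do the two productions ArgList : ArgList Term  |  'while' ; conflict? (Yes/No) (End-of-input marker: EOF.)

Yes

FIRST(ArgList Term) = { 'do', 'while', id } and FIRST('while' ;) = { 'while' }.
Both contain 'while', so the two alternatives are not disjoint — LL(1) conflict.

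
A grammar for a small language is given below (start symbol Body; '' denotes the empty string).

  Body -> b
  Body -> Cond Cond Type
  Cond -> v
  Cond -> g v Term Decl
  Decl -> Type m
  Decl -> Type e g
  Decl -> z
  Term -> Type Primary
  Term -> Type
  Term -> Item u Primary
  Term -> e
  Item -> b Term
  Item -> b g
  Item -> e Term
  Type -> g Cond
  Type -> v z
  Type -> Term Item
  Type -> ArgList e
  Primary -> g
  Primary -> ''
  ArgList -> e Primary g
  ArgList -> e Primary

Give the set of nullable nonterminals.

{ Primary }

Directly nullable (have an ''-production): Primary.
No other nonterminal has a production whose RHS symbols are all nullable.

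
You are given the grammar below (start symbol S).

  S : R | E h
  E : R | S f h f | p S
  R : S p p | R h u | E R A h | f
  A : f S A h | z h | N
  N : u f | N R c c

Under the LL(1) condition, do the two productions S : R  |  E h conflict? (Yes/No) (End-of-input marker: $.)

Yes

FIRST(R) = { f, p } and FIRST(E h) = { f, p }.
Both contain f, so the two alternatives are not disjoint — LL(1) conflict.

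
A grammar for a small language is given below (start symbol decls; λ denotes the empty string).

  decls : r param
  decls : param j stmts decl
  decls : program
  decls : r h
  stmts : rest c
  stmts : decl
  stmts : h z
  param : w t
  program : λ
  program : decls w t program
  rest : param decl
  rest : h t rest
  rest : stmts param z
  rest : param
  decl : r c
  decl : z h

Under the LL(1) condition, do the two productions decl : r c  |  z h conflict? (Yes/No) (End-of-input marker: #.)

No

FIRST(r c) = { r } and FIRST(z h) = { z }.
The FIRST sets are disjoint and neither alternative is nullable — no conflict.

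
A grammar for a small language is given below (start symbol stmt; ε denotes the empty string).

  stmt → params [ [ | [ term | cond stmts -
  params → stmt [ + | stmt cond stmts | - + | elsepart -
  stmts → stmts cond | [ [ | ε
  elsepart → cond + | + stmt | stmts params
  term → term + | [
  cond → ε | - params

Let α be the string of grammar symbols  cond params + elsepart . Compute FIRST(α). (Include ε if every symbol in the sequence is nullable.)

Add FIRST(cond)\{ε} = { - }; cond is nullable, continue.
Add FIRST(params) = { +, -, [ }; params is not nullable, stop.

{ +, -, [ }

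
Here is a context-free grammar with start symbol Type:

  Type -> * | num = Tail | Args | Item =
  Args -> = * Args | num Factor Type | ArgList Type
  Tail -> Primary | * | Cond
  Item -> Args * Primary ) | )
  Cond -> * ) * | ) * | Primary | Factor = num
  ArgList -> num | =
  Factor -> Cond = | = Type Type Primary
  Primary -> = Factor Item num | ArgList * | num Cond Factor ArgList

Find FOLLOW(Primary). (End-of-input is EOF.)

In Tail -> Primary: Primary is at the end, add FOLLOW(Tail) = { EOF, ), *, =, num }.
In Item -> Args * Primary ): add FIRST()) = { ) }.
In Cond -> Primary: Primary is at the end, add FOLLOW(Cond) = { EOF, ), *, =, num }.
In Factor -> = Type Type Primary: Primary is at the end, add FOLLOW(Factor) = { ), *, =, num }.
Union: FOLLOW(Primary) = { EOF, ), *, =, num }.

{ EOF, ), *, =, num }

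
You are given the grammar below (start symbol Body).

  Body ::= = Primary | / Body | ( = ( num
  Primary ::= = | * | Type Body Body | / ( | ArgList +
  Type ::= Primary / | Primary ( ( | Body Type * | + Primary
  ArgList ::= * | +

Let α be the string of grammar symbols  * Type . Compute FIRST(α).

* is a terminal; add {*} and stop.

{ * }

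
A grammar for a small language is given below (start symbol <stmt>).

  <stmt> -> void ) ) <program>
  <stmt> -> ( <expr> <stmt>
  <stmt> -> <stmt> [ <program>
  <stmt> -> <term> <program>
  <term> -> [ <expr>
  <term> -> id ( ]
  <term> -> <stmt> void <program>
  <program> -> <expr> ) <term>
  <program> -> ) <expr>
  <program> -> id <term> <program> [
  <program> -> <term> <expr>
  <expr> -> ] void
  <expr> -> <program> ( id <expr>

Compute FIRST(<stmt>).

<stmt> -> void ) ) <program> contributes {void}.
<stmt> -> ( <expr> <stmt> contributes {(}.
From <stmt> -> <stmt> [ <program>: add FIRST(<stmt>) = { (, [, id, void }.
From <stmt> -> <term> <program>: add FIRST(<term>) = { (, [, id, void }.
Union: FIRST(<stmt>) = { (, [, id, void }.

{ (, [, id, void }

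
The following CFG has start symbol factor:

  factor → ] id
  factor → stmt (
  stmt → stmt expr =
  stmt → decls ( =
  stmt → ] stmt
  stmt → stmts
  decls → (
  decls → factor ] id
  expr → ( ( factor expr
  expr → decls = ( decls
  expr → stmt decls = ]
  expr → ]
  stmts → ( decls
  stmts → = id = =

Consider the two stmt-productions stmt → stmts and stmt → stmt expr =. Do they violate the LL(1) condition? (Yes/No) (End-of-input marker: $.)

FIRST(stmts) = { (, = } and FIRST(stmt expr =) = { (, =, ] }.
Both contain (, so the two alternatives are not disjoint — LL(1) conflict.

Yes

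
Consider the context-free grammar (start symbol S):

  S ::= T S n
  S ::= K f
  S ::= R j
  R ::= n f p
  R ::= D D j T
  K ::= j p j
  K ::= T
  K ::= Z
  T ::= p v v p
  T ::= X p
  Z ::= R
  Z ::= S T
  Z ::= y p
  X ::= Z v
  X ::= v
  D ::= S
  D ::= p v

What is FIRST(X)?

From X ::= Z v: add FIRST(Z) = { j, n, p, v, y }.
X ::= v contributes {v}.
Union: FIRST(X) = { j, n, p, v, y }.

{ j, n, p, v, y }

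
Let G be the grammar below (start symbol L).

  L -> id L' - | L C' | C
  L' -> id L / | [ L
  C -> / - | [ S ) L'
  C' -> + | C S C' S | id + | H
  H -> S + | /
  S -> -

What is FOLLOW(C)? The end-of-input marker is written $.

In L -> C: C is at the end, add FOLLOW(L) = { $, +, -, /, [, id }.
In C' -> C S C' S: add FIRST(S C' S) = { - }.
Union: FOLLOW(C) = { $, +, -, /, [, id }.

{ $, +, -, /, [, id }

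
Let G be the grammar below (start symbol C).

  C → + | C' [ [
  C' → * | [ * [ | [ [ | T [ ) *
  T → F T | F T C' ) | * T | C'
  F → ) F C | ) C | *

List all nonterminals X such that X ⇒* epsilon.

No nonterminal has an empty production or an RHS whose symbols are all nullable.

{ } (none)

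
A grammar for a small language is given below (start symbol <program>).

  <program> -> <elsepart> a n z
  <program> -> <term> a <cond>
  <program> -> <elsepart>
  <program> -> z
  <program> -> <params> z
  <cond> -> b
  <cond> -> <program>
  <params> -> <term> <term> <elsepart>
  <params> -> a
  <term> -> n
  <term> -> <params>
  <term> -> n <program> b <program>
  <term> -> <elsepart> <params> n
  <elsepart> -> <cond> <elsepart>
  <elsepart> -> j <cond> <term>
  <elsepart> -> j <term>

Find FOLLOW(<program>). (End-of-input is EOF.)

{ EOF, a, b, j, n, z }

<program> is the start symbol, so EOF ∈ FOLLOW(<program>).
In <cond> -> <program>: <program> is at the end, add FOLLOW(<cond>) = { EOF, a, b, j, n, z }.
In <term> -> n <program> b <program>: add FIRST(b <program>) = { b }.
In <term> -> n <program> b <program>: <program> is at the end, add FOLLOW(<term>) = { EOF, a, b, j, n, z }.
Union: FOLLOW(<program>) = { EOF, a, b, j, n, z }.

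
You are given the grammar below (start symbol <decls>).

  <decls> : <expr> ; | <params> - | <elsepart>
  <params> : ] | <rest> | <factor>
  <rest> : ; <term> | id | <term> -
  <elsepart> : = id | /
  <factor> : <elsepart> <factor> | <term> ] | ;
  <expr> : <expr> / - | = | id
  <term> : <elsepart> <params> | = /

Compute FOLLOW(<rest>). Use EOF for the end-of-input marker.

In <params> : <rest>: <rest> is at the end, add FOLLOW(<params>) = { -, ] }.
Union: FOLLOW(<rest>) = { -, ] }.

{ -, ] }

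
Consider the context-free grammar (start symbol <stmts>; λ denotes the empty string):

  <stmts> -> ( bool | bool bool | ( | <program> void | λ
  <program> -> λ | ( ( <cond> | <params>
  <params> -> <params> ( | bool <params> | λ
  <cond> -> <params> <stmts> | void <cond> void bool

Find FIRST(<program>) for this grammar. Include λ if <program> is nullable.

<program> -> λ contributes λ.
<program> -> ( ( <cond> contributes {(}.
From <program> -> <params>: add FIRST(<params>) = { (, bool, λ } (including λ since <params> is nullable).
Union: FIRST(<program>) = { (, bool, λ }.

{ (, bool, λ }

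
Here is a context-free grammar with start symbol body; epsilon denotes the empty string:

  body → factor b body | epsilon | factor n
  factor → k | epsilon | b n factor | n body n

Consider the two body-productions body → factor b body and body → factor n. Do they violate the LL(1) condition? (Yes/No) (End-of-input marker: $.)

Yes

FIRST(factor b body) = { b, k, n } and FIRST(factor n) = { b, k, n }.
Both contain b, so the two alternatives are not disjoint — LL(1) conflict.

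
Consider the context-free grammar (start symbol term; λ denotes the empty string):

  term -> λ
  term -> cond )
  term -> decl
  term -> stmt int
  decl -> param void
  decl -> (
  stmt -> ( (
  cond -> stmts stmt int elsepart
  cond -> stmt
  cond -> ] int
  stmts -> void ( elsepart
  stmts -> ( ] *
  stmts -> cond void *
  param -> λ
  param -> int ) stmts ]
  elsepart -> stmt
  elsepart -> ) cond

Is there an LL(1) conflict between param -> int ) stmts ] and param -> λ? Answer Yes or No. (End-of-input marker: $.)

FIRST(int ) stmts ]) = { int } and FIRST(λ) = { λ }.
The second is nullable but FOLLOW(param) = { void } is disjoint from FIRST of the first.

No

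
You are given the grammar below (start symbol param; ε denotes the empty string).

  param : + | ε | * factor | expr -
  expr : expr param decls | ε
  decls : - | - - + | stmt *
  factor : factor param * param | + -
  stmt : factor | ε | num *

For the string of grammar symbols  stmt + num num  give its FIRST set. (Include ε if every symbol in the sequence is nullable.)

Add FIRST(stmt)\{ε} = { +, num }; stmt is nullable, continue.
+ is a terminal; add {+} and stop.

{ +, num }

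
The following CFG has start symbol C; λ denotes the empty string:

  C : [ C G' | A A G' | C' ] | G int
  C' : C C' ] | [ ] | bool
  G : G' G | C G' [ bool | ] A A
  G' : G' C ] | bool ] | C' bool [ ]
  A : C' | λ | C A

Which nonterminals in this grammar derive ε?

Directly nullable (have an λ-production): A.
No other nonterminal has a production whose RHS symbols are all nullable.

{ A }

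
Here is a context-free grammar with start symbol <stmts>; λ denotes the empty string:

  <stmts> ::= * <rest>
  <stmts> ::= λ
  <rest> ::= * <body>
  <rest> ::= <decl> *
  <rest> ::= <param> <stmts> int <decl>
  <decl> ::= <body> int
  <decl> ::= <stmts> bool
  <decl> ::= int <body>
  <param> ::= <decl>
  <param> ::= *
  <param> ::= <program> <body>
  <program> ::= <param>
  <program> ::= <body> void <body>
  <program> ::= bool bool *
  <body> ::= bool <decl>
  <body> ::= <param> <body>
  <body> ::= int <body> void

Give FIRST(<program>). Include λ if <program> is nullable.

{ *, bool, int }

From <program> ::= <param>: add FIRST(<param>) = { *, bool, int }.
From <program> ::= <body> void <body>: add FIRST(<body>) = { *, bool, int }.
<program> ::= bool bool * contributes {bool}.
Union: FIRST(<program>) = { *, bool, int }.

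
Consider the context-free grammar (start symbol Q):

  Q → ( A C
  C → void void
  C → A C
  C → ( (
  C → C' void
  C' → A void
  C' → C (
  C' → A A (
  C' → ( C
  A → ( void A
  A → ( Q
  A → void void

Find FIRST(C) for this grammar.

C → void void contributes {void}.
From C → A C: add FIRST(A) = { (, void }.
C → ( ( contributes {(}.
From C → C' void: add FIRST(C') = { (, void }.
Union: FIRST(C) = { (, void }.

{ (, void }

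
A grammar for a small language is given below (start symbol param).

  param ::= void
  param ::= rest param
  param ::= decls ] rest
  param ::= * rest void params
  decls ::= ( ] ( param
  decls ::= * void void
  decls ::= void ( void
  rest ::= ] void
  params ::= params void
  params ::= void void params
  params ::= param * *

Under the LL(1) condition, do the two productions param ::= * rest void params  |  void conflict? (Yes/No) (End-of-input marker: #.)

FIRST(* rest void params) = { * } and FIRST(void) = { void }.
The FIRST sets are disjoint and neither alternative is nullable — no conflict.

No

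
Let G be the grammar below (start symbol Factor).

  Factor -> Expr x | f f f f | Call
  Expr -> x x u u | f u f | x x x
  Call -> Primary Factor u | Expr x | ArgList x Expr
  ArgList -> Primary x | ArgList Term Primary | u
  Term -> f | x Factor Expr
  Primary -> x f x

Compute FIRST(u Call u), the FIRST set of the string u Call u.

{ u }

u is a terminal; add {u} and stop.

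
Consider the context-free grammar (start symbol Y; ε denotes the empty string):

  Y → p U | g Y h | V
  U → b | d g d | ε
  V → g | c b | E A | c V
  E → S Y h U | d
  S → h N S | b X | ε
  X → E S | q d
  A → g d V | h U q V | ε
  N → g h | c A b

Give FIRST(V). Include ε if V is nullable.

V → g contributes {g}.
V → c b contributes {c}.
From V → E A: add FIRST(E) = { b, c, d, g, h, p }.
V → c V contributes {c}.
Union: FIRST(V) = { b, c, d, g, h, p }.

{ b, c, d, g, h, p }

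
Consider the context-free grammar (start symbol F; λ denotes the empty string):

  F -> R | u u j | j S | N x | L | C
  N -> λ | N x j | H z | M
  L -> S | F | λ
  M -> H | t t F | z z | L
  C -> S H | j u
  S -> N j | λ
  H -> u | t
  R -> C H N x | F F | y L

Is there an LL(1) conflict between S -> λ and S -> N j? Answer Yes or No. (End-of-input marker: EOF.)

FIRST(λ) = { λ } and FIRST(N j) = { j, t, u, x, y, z }.
The first alternative is nullable and FOLLOW(S) = { EOF, j, t, u, x, y, z } shares j with FIRST of the second — conflict.

Yes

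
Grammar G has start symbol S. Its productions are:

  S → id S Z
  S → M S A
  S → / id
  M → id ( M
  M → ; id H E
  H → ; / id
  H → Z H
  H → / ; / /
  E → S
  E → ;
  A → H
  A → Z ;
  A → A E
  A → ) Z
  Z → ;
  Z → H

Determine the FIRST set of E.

{ /, ;, id }

From E → S: add FIRST(S) = { /, ;, id }.
E → ; contributes {;}.
Union: FIRST(E) = { /, ;, id }.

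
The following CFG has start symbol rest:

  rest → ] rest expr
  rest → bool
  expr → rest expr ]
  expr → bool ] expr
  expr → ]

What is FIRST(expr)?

{ ], bool }

From expr → rest expr ]: add FIRST(rest) = { ], bool }.
expr → bool ] expr contributes {bool}.
expr → ] contributes {]}.
Union: FIRST(expr) = { ], bool }.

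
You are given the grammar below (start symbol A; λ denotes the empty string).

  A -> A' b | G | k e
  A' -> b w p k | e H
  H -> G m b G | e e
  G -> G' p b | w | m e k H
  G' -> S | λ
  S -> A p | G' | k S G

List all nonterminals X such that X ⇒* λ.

{ G', S }

Directly nullable (have an λ-production): G'.
S -> G' with every symbol nullable, so S is nullable.
No other nonterminal has a production whose RHS symbols are all nullable.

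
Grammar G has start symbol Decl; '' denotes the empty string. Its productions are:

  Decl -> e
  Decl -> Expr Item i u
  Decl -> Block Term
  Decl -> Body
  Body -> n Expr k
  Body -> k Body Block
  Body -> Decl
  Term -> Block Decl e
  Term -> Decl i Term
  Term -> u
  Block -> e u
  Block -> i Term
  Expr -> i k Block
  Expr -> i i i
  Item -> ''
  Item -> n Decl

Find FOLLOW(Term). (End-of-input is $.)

In Decl -> Block Term: Term is at the end, add FOLLOW(Decl) = { $, e, i }.
In Term -> Decl i Term: Term is at the end, add FOLLOW(Term) = { $, e, i, k, n, u }.
In Block -> i Term: Term is at the end, add FOLLOW(Block) = { $, e, i, k, n, u }.
Union: FOLLOW(Term) = { $, e, i, k, n, u }.

{ $, e, i, k, n, u }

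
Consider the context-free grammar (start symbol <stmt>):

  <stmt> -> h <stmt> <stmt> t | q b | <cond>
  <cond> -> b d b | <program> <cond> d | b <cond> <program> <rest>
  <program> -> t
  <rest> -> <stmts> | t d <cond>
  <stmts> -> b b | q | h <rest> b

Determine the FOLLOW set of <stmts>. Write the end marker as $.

In <rest> -> <stmts>: <stmts> is at the end, add FOLLOW(<rest>) = { $, b, d, h, q, t }.
Union: FOLLOW(<stmts>) = { $, b, d, h, q, t }.

{ $, b, d, h, q, t }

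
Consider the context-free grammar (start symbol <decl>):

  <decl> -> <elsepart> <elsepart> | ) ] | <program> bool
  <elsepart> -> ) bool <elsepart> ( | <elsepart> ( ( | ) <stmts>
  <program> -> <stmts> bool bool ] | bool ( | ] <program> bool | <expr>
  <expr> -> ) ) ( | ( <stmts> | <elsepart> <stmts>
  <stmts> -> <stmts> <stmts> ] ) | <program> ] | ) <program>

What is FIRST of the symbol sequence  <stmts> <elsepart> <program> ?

Add FIRST(<stmts>) = { (, ), ], bool }; <stmts> is not nullable, stop.

{ (, ), ], bool }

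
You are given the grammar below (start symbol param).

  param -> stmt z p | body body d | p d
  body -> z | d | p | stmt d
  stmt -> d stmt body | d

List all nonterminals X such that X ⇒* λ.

{ } (none)

No nonterminal has an empty production or an RHS whose symbols are all nullable.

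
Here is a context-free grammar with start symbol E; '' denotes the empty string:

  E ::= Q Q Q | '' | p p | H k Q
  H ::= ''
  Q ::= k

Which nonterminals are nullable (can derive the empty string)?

{ E, H }

Directly nullable (have an ''-production): E, H.
No other nonterminal has a production whose RHS symbols are all nullable.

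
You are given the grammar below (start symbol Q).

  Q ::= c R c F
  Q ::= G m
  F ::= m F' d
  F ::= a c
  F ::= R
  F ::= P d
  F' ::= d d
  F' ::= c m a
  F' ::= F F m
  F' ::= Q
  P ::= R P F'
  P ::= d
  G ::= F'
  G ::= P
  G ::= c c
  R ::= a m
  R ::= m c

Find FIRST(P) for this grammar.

{ a, d, m }

From P ::= R P F': add FIRST(R) = { a, m }.
P ::= d contributes {d}.
Union: FIRST(P) = { a, d, m }.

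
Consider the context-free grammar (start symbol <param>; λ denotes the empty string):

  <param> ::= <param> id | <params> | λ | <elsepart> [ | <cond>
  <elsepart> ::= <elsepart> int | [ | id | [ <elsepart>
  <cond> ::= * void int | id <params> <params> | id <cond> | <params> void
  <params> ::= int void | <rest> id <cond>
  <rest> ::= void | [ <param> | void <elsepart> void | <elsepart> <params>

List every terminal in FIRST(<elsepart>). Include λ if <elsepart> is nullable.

From <elsepart> ::= <elsepart> int: add FIRST(<elsepart>) = { [, id }.
<elsepart> ::= [ contributes {[}.
<elsepart> ::= id contributes {id}.
<elsepart> ::= [ <elsepart> contributes {[}.
Union: FIRST(<elsepart>) = { [, id }.

{ [, id }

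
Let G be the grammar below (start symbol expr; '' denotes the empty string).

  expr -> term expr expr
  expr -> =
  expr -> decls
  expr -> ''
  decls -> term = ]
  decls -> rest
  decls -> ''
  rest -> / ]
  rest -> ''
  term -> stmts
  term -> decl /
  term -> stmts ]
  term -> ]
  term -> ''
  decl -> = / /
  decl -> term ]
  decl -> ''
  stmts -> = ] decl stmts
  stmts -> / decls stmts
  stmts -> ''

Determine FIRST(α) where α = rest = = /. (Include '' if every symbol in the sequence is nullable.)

{ /, = }

Add FIRST(rest)\{''} = { / }; rest is nullable, continue.
= is a terminal; add {=} and stop.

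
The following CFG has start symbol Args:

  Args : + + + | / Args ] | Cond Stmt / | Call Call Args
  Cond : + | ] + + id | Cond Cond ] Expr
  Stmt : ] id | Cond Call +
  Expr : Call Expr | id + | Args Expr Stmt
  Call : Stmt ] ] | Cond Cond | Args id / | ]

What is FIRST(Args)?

Args : + + + contributes {+}.
Args : / Args ] contributes {/}.
From Args : Cond Stmt /: add FIRST(Cond) = { +, ] }.
From Args : Call Call Args: add FIRST(Call) = { +, /, ] }.
Union: FIRST(Args) = { +, /, ] }.

{ +, /, ] }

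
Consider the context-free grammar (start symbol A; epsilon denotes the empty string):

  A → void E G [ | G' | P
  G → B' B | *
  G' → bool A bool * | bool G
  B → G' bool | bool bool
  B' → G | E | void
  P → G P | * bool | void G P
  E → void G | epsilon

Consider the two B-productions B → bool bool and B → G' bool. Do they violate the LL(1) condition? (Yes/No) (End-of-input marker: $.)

Yes

FIRST(bool bool) = { bool } and FIRST(G' bool) = { bool }.
Both contain bool, so the two alternatives are not disjoint — LL(1) conflict.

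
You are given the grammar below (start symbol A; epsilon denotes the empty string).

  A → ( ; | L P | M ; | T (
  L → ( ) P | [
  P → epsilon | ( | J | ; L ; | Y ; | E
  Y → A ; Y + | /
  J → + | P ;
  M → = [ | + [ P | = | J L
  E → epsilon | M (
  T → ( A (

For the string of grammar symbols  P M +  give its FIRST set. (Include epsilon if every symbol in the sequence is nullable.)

{ (, +, /, ;, =, [ }

Add FIRST(P)\{epsilon} = { (, +, /, ;, =, [ }; P is nullable, continue.
Add FIRST(M) = { (, +, /, ;, =, [ }; M is not nullable, stop.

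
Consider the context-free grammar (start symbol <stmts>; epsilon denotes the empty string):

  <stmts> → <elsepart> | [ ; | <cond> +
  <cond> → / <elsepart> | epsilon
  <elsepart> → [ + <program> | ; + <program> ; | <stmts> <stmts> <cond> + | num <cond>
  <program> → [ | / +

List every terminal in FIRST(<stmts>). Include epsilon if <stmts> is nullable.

From <stmts> → <elsepart>: add FIRST(<elsepart>) = { +, /, ;, [, num }.
<stmts> → [ ; contributes {[}.
From <stmts> → <cond> +: <cond> nullable, take FIRST(<cond>) ∪ {+} = { +, / }.
Union: FIRST(<stmts>) = { +, /, ;, [, num }.

{ +, /, ;, [, num }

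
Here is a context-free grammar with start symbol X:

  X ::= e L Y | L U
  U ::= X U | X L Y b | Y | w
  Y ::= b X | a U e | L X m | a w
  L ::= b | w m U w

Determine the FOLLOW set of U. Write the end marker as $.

{ $, a, b, e, m, w }

In X ::= L U: U is at the end, add FOLLOW(X) = { $, a, b, e, m, w }.
In U ::= X U: U is at the end, add FOLLOW(U) = { $, a, b, e, m, w }.
In Y ::= a U e: add FIRST(e) = { e }.
In L ::= w m U w: add FIRST(w) = { w }.
Union: FOLLOW(U) = { $, a, b, e, m, w }.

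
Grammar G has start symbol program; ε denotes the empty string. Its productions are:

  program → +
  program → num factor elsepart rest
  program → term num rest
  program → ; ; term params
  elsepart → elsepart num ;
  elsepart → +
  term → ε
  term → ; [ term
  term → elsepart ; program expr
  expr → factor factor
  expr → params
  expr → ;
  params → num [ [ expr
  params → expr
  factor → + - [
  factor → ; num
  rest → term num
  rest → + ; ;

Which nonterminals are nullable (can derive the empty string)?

{ term }

Directly nullable (have an ε-production): term.
No other nonterminal has a production whose RHS symbols are all nullable.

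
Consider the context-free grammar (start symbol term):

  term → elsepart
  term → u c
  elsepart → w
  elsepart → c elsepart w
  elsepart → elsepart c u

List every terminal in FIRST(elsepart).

{ c, w }

elsepart → w contributes {w}.
elsepart → c elsepart w contributes {c}.
From elsepart → elsepart c u: add FIRST(elsepart) = { c, w }.
Union: FIRST(elsepart) = { c, w }.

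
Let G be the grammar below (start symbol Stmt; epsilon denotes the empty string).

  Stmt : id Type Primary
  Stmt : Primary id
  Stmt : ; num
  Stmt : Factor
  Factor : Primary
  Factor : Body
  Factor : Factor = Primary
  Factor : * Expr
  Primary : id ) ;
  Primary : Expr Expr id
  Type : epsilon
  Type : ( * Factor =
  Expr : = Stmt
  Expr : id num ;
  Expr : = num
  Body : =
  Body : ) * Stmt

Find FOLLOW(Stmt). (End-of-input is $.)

{ $, =, id }

Stmt is the start symbol, so $ ∈ FOLLOW(Stmt).
In Expr : = Stmt: Stmt is at the end, add FOLLOW(Expr) = { $, =, id }.
In Body : ) * Stmt: Stmt is at the end, add FOLLOW(Body) = { $, =, id }.
Union: FOLLOW(Stmt) = { $, =, id }.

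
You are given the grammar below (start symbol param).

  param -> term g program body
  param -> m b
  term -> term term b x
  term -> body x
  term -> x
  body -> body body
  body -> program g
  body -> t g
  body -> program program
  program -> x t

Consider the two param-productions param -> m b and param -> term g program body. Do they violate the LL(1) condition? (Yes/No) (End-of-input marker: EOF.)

No

FIRST(m b) = { m } and FIRST(term g program body) = { t, x }.
The FIRST sets are disjoint and neither alternative is nullable — no conflict.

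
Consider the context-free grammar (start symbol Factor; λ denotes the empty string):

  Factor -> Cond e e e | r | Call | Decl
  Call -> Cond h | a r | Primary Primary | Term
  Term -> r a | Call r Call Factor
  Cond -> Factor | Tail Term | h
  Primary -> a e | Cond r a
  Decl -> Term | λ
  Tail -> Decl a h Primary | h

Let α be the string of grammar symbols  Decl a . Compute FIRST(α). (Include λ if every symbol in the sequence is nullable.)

{ a, e, h, r }

Add FIRST(Decl)\{λ} = { a, e, h, r }; Decl is nullable, continue.
a is a terminal; add {a} and stop.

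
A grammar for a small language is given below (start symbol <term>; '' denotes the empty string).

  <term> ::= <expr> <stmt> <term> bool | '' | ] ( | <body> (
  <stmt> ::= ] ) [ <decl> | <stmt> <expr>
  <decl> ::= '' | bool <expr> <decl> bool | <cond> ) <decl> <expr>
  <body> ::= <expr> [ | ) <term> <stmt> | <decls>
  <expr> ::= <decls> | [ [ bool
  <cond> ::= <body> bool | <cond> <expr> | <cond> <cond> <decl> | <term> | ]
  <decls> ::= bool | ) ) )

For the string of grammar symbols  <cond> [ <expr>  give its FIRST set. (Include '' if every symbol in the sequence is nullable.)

Add FIRST(<cond>)\{''} = { ), [, ], bool }; <cond> is nullable, continue.
[ is a terminal; add {[} and stop.

{ ), [, ], bool }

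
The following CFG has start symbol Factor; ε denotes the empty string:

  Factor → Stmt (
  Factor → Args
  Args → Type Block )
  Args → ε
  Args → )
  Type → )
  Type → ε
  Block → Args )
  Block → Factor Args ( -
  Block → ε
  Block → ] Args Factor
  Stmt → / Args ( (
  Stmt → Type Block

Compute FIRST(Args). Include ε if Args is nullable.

From Args → Type Block ): Type, Block nullable, take FIRST(Type) ∪ FIRST(Block) ∪ {)} = { (, ), /, ] }.
Args → ε contributes ε.
Args → ) contributes {)}.
Union: FIRST(Args) = { (, ), /, ], ε }.

{ (, ), /, ], ε }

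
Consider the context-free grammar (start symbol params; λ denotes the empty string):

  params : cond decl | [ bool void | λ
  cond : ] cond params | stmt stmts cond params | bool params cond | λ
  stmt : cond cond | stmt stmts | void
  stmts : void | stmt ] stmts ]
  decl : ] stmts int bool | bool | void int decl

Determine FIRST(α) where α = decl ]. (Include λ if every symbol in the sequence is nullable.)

Add FIRST(decl) = { ], bool, void }; decl is not nullable, stop.

{ ], bool, void }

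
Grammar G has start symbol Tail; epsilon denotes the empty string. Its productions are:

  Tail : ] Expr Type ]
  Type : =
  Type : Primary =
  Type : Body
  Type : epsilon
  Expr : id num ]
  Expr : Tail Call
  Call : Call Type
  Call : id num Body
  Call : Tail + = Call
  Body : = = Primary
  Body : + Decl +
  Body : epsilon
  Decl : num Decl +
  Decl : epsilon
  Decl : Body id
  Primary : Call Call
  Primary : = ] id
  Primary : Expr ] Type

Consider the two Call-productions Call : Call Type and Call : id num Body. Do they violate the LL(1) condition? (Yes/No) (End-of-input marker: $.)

FIRST(Call Type) = { ], id } and FIRST(id num Body) = { id }.
Both contain id, so the two alternatives are not disjoint — LL(1) conflict.

Yes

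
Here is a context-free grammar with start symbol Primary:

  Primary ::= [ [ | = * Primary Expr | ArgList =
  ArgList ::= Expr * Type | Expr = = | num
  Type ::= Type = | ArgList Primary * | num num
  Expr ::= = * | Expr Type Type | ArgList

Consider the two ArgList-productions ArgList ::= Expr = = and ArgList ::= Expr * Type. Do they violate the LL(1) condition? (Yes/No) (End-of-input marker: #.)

Yes

FIRST(Expr = =) = { =, num } and FIRST(Expr * Type) = { =, num }.
Both contain =, so the two alternatives are not disjoint — LL(1) conflict.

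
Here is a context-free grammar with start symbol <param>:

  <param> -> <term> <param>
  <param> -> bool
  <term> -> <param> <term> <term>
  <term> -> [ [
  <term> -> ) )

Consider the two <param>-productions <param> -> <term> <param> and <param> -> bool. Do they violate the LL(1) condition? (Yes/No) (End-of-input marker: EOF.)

Yes

FIRST(<term> <param>) = { ), [, bool } and FIRST(bool) = { bool }.
Both contain bool, so the two alternatives are not disjoint — LL(1) conflict.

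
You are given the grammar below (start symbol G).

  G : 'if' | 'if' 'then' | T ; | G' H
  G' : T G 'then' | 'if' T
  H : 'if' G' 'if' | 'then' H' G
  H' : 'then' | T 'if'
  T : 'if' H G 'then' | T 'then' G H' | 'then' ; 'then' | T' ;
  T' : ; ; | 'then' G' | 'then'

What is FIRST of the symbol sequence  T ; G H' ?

{ 'if', 'then', ; }

Add FIRST(T) = { 'if', 'then', ; }; T is not nullable, stop.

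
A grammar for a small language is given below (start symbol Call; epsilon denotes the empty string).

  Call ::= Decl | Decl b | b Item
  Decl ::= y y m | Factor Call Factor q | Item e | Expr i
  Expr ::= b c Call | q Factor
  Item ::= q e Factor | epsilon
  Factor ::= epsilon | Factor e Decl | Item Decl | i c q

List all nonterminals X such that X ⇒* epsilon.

Directly nullable (have an epsilon-production): Item, Factor.
No other nonterminal has a production whose RHS symbols are all nullable.

{ Factor, Item }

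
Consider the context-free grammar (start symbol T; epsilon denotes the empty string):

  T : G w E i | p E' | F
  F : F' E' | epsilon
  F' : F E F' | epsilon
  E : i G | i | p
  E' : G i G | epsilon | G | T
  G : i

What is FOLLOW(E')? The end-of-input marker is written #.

{ #, i, p }

In T : p E': E' is at the end, add FOLLOW(T) = { #, i, p }.
In F : F' E': E' is at the end, add FOLLOW(F) = { #, i, p }.
Union: FOLLOW(E') = { #, i, p }.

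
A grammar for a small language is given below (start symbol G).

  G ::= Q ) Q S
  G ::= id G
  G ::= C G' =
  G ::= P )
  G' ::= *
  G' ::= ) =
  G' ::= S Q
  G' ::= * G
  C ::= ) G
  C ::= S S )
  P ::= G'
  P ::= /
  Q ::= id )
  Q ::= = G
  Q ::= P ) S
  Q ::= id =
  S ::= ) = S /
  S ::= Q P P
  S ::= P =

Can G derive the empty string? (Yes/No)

No

No nonterminal in this grammar is nullable.
No production of G has an RHS whose symbols are all nullable, so G is not nullable.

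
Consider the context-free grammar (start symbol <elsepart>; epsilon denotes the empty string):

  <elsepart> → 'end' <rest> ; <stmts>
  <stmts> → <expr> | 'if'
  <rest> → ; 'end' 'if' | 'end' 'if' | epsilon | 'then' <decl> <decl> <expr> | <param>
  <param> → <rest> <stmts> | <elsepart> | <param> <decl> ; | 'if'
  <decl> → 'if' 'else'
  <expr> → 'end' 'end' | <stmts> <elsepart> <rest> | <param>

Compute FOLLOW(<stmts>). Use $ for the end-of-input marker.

In <elsepart> → 'end' <rest> ; <stmts>: <stmts> is at the end, add FOLLOW(<elsepart>) = { $, 'end', 'if', 'then', ; }.
In <param> → <rest> <stmts>: <stmts> is at the end, add FOLLOW(<param>) = { $, 'end', 'if', 'then', ; }.
In <expr> → <stmts> <elsepart> <rest>: add FIRST(<elsepart> <rest>) = { 'end' }.
Union: FOLLOW(<stmts>) = { $, 'end', 'if', 'then', ; }.

{ $, 'end', 'if', 'then', ; }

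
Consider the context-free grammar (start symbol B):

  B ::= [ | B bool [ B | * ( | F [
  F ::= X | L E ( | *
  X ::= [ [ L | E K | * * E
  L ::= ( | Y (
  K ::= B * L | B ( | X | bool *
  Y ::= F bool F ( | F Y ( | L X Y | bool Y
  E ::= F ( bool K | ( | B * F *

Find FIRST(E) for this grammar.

From E ::= F ( bool K: add FIRST(F) = { (, *, [, bool }.
E ::= ( contributes {(}.
From E ::= B * F *: add FIRST(B) = { (, *, [, bool }.
Union: FIRST(E) = { (, *, [, bool }.

{ (, *, [, bool }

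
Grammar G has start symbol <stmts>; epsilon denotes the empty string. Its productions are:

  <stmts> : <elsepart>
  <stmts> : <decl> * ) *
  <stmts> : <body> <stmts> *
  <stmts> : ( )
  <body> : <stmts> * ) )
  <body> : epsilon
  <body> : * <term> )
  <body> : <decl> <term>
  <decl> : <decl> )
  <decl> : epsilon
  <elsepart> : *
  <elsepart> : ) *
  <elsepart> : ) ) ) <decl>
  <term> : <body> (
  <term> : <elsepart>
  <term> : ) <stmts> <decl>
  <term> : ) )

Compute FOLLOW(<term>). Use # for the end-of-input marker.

In <body> : * <term> ): add FIRST()) = { ) }.
In <body> : <decl> <term>: <term> is at the end, add FOLLOW(<body>) = { (, ), * }.
Union: FOLLOW(<term>) = { (, ), * }.

{ (, ), * }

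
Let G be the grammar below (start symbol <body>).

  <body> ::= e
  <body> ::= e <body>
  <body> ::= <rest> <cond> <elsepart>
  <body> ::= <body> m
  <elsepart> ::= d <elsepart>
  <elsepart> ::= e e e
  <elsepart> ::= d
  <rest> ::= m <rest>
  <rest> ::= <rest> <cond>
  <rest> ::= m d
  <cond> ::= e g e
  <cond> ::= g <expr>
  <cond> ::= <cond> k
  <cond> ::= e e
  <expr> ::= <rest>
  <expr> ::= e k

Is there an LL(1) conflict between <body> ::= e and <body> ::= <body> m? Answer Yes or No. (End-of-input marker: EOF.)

FIRST(e) = { e } and FIRST(<body> m) = { e, m }.
Both contain e, so the two alternatives are not disjoint — LL(1) conflict.

Yes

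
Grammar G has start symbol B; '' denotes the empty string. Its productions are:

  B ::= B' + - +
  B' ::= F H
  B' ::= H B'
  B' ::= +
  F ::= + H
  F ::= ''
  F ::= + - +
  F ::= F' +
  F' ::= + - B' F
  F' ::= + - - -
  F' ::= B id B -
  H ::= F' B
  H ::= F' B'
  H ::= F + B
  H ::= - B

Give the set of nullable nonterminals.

Directly nullable (have an ''-production): F.
No other nonterminal has a production whose RHS symbols are all nullable.

{ F }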